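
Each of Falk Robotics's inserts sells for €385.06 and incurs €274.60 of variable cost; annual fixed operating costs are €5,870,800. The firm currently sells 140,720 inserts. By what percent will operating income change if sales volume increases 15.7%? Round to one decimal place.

+25.2%

Total contribution margin = 140,720 × €110.46 = €15,543,931.20.
EBIT = €15,543,931.20 − €5,870,800 = €9,673,131.20.
So DOL = total CM / EBIT = €15,543,931.20 / €9,673,131.20 = 1.6069.
So EBIT moves 1.6069 × (+15.7%) = +25.2%.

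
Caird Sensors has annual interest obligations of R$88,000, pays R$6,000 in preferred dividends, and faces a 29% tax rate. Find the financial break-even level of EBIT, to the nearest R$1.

R$96,451

Grossing the preferred dividend up to pre-tax terms: R$6,000 / (1 − 0.29) = R$8,450.70.
EPS = 0 when EBIT covers interest plus the pre-tax preferred burden: R$88,000 + R$8,450.70 = R$96,450.70.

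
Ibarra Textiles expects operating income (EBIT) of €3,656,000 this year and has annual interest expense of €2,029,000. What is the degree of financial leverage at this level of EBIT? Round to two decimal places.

2.25

Interest = €2,029,000.00.
DFL = EBIT ÷ (EBIT − I) = €3,656,000 ÷ (€3,656,000 − €2,029,000.00) = €3,656,000 ÷ €1,627,000.00 = 2.2471.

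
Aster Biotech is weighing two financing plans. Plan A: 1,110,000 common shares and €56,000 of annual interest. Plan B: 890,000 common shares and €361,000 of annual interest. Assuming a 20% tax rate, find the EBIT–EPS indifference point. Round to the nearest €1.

€1,594,864

At indifference, (EBIT − 56,000)(1 − t)/1,110,000 = (EBIT − 361,000)(1 − t)/890,000.
The (1 − t) factor cancels: (EBIT − 56,000) × 890,000 = (EBIT − 361,000) × 1,110,000.
EBIT × (1,110,000 − 890,000) = 361,000 × 1,110,000 − 56,000 × 890,000 = 350,870,000,000, so EBIT = 350,870,000,000 ÷ 220,000 = 1,594,863.64.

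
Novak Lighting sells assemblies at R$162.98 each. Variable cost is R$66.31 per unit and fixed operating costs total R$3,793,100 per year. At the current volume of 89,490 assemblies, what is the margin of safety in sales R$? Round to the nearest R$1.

R$8,190,134

Each unit contributes R$162.98 − R$66.31 = R$96.67. Break-even units = R$3,793,100 ÷ R$96.67 = 39,237.61; break-even revenue = 39,237.61 × R$162.98 = R$6,394,946.08.
Current sales = 89,490 × R$162.98 = R$14,585,080.20.
Margin of safety = R$14,585,080.20 − R$6,394,946.08 = R$8,190,134.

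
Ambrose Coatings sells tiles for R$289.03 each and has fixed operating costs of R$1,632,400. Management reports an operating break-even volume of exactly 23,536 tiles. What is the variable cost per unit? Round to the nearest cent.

R$219.67

At break-even, FC = Q × (P − VC), so P − VC = R$1,632,400 ÷ 23,536 = R$69.3576.
Variable cost per unit = R$289.03 − R$69.3576 = R$219.67.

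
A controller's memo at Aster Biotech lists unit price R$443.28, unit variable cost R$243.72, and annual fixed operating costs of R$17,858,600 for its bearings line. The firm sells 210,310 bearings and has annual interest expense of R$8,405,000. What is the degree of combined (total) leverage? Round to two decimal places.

2.67

Total contribution margin = 210,310 × R$199.56 = R$41,969,463.60.
Subtracting fixed costs: EBIT = R$41,969,463.60 − R$17,858,600 = R$24,110,863.60. Interest = R$8,405,000.00, so EBIT − I = R$15,705,863.60.
DCL = contribution ÷ (EBIT − I) = R$41,969,463.60 ÷ R$15,705,863.60 = 2.6722.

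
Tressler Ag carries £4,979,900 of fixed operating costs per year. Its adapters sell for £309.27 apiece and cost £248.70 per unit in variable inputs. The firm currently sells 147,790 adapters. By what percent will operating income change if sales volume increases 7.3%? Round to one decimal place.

+16.5%

At 147,790 units, contribution = 147,790 × £60.57 = £8,951,640.30.
Operating income = contribution − fixed costs = £8,951,640.30 − £4,979,900 = £3,971,740.30.
So DOL = total CM / EBIT = £8,951,640.30 / £3,971,740.30 = 2.2538.
So EBIT moves 2.2538 × (+7.3%) = +16.5%.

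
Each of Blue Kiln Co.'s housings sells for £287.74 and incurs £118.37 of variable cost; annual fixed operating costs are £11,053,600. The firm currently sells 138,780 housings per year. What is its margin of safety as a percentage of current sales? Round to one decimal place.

53.0%

Each unit contributes £287.74 − £118.37 = £169.37. Break-even units = £11,053,600 ÷ £169.37 = 65,263.03; break-even revenue = 65,263.03 × £287.74 = £18,778,785.29.
Actual sales revenue = 138,780 × £287.74 = £39,932,557.20.
Margin of safety = (£39,932,557.20 − £18,778,785.29) ÷ £39,932,557.20 = 53.0%.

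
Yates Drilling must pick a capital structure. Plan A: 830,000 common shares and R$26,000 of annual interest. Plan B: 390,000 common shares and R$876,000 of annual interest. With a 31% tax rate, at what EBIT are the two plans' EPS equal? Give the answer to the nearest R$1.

R$1,629,409

At indifference, (EBIT − 26,000)(1 − t)/830,000 = (EBIT − 876,000)(1 − t)/390,000.
The (1 − t) factor cancels: (EBIT − 26,000) × 390,000 = (EBIT − 876,000) × 830,000.
EBIT × (830,000 − 390,000) = 876,000 × 830,000 − 26,000 × 390,000 = 716,940,000,000, so EBIT = 716,940,000,000 ÷ 440,000 = 1,629,409.09.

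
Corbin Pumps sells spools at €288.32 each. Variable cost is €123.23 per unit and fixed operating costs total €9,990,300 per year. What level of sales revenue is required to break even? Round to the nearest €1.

€17,447,473

Contribution margin per unit = €288.32 − €123.23 = €165.09, a CM ratio of €165.09 ÷ €288.32 = 0.5726.
Break-even sales = FC ÷ CM ratio = €9,990,300 × €288.32 / €165.09 = €17,447,473.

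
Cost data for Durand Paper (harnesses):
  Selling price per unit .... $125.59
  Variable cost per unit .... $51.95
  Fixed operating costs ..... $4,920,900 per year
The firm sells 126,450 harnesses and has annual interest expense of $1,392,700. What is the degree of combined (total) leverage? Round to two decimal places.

At 126,450 units, contribution = 126,450 × $73.64 = $9,311,778.00.
Operating income = contribution − fixed costs = $9,311,778.00 − $4,920,900 = $4,390,878.00. Interest = $1,392,700.00, so EBIT − I = $2,998,178.00.
DCL = contribution ÷ (EBIT − I) = $9,311,778.00 ÷ $2,998,178.00 = 3.1058.

3.11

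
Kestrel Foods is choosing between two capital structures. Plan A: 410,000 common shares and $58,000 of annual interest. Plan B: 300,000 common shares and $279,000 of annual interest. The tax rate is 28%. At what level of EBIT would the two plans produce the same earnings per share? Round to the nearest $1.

$881,727

Set EPS_A = EPS_B: (EBIT − $58,000)(1 − 0.28) ÷ 410,000 = (EBIT − $279,000)(1 − 0.28) ÷ 300,000.
The (1 − t) factor cancels: (EBIT − 58,000) × 300,000 = (EBIT − 279,000) × 410,000.
Solving, EBIT = (279,000·410,000 − 58,000·300,000) / (410,000 − 300,000) = 96,990,000,000 / 110,000 = 881,727.27.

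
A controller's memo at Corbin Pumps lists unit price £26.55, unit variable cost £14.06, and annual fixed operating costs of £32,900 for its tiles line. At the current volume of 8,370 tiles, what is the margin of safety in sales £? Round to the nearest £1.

£152,288

Each unit contributes £26.55 − £14.06 = £12.49. Break-even units = £32,900 ÷ £12.49 = 2,634.11; break-even revenue = 2,634.11 × £26.55 = £69,935.55.
Actual sales revenue = 8,370 × £26.55 = £222,223.50.
Margin of safety = £222,223.50 − £69,935.55 = £152,288.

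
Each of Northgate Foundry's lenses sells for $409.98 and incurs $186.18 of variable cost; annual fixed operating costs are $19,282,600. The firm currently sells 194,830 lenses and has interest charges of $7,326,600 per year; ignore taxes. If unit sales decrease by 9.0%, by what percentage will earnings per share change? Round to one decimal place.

Contribution at this volume is 194,830 × $223.80 = $43,602,954.00.
Operating income = contribution − fixed costs = $43,602,954.00 − $19,282,600 = $24,320,354.00.
After interest of $7,326,600.00, pre-tax earnings = $16,993,754.00.
DCL = total CM / (EBIT − I) = $43,602,954.00 / $16,993,754.00 = 2.5658.
EPS therefore changes by 2.5658 × (-9.0%) = -23.1%.

-23.1%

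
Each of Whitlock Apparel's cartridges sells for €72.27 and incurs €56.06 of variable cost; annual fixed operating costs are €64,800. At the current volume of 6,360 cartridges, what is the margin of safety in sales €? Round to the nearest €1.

€170,736

Unit CM = price − variable cost = €72.27 − €56.06 = €16.21. Break-even units = €64,800 ÷ €16.21 = 3,997.53; break-even revenue = 3,997.53 × €72.27 = €288,901.67.
Actual sales revenue = 6,360 × €72.27 = €459,637.20.
Margin of safety = €459,637.20 − €288,901.67 = €170,736.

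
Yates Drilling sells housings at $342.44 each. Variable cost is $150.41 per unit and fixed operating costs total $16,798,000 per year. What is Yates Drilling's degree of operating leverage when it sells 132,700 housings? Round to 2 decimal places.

At 132,700 units, contribution = 132,700 × $192.03 = $25,482,381.00.
Operating income = contribution − fixed costs = $25,482,381.00 − $16,798,000 = $8,684,381.00.
DOL = contribution ÷ EBIT = $25,482,381.00 ÷ $8,684,381.00 = 2.9343.

2.93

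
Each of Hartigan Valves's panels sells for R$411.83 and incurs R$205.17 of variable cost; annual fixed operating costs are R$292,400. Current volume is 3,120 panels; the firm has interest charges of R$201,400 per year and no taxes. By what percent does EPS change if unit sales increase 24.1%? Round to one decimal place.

Total contribution margin = 3,120 × R$206.66 = R$644,779.20.
EBIT = R$644,779.20 − R$292,400 = R$352,379.20.
After interest of R$201,400.00, pre-tax earnings = R$150,979.20.
DCL = total CM / (EBIT − I) = R$644,779.20 / R$150,979.20 = 4.2706.
EPS therefore changes by 4.2706 × (+24.1%) = +102.9%.

+102.9%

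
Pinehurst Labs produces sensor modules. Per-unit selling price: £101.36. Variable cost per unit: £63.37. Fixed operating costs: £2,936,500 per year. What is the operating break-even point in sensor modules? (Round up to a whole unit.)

Unit CM = price − variable cost = £101.36 − £63.37 = £37.99.
Units to break even: £2,936,500 ÷ £37.99 = 77,296.66, rounded up to 77,297.

77,297 sensor modules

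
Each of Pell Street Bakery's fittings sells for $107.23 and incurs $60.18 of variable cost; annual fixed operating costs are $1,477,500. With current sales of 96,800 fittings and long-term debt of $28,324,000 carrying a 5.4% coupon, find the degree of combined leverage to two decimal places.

Total contribution margin = 96,800 × $47.05 = $4,554,440.00.
Operating income = contribution − fixed costs = $4,554,440.00 − $1,477,500 = $3,076,940.00. Interest = $1,529,496.00, so EBIT − I = $1,547,444.00.
DCL = contribution ÷ (EBIT − I) = $4,554,440.00 ÷ $1,547,444.00 = 2.9432.

2.94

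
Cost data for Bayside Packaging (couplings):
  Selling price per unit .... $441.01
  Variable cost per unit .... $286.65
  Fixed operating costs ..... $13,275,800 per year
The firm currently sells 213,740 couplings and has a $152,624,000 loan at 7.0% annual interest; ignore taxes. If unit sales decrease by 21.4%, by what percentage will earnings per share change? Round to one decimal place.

-78.2%

Contribution at this volume is 213,740 × $154.36 = $32,992,906.40.
Subtracting fixed costs: EBIT = $32,992,906.40 − $13,275,800 = $19,717,106.40.
After interest of $10,683,680.00, pre-tax earnings = $9,033,426.40.
Degree of combined leverage = contribution ÷ (EBIT − I) = $32,992,906.40 ÷ $9,033,426.40 = 3.6523.
%ΔEPS = DCL × %ΔSales = 3.6523 × -21.4% = -78.2%.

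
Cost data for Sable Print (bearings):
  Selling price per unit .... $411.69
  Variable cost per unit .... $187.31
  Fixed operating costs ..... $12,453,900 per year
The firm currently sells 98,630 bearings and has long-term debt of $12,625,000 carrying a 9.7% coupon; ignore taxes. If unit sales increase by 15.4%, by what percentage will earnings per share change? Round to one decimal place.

At 98,630 units, contribution = 98,630 × $224.38 = $22,130,599.40.
EBIT = $22,130,599.40 − $12,453,900 = $9,676,699.40.
Interest = $1,224,625.00, so EBIT − I = $8,452,074.40.
Degree of combined leverage = contribution ÷ (EBIT − I) = $22,130,599.40 ÷ $8,452,074.40 = 2.6184.
%ΔEPS = DCL × %ΔSales = 2.6184 × +15.4% = +40.3%.

+40.3%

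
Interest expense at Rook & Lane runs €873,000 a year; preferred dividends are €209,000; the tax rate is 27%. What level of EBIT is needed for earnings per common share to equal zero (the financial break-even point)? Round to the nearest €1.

Preferred dividends are paid after tax, so their pre-tax equivalent is €209,000 ÷ (1 − 0.27) = €286,301.37.
Financial break-even EBIT = interest + D_p ÷ (1 − t) = €873,000 + €286,301.37 = €1,159,301.37.

€1,159,301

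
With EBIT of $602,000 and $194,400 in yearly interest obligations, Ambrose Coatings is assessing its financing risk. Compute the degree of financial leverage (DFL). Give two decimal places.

1.48

Annual interest charges come to $194,400.00.
Degree of financial leverage = EBIT / (EBIT − interest) = $602,000 / $407,600.00 = 1.4769.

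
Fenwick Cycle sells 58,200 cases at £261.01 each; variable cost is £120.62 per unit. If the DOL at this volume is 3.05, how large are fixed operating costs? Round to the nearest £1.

At 58,200 units, contribution = 58,200 × £140.39 = £8,170,698.00.
Since DOL = CM ÷ EBIT, EBIT = £8,170,698.00 ÷ 3.05 = £2,678,917.38.
Fixed costs = CM − EBIT = £8,170,698.00 − £2,678,917.38 = £5,491,781.

£5,491,781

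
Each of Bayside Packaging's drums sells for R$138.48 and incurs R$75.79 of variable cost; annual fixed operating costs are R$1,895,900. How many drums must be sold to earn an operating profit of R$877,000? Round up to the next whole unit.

44,232 drums

Each unit contributes R$138.48 − R$75.79 = R$62.69.
Required volume = (fixed costs + target profit) ÷ CM = (R$1,895,900 + R$877,000) ÷ R$62.69 = 44,231.93, so 44,232 drums.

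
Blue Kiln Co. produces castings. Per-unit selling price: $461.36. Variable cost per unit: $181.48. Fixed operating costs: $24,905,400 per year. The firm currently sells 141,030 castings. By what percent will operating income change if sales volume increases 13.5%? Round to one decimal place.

Contribution at this volume is 141,030 × $279.88 = $39,471,476.40.
Operating income = contribution − fixed costs = $39,471,476.40 − $24,905,400 = $14,566,076.40.
So DOL = total CM / EBIT = $39,471,476.40 / $14,566,076.40 = 2.7098.
So EBIT moves 2.7098 × (+13.5%) = +36.6%.

+36.6%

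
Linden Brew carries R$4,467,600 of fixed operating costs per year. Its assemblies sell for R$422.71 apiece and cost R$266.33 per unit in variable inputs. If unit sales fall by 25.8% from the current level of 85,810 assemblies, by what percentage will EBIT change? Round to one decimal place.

-38.7%

At 85,810 units, contribution = 85,810 × R$156.38 = R$13,418,967.80.
EBIT = R$13,418,967.80 − R$4,467,600 = R$8,951,367.80.
So DOL = total CM / EBIT = R$13,418,967.80 / R$8,951,367.80 = 1.4991.
So EBIT moves 1.4991 × (-25.8%) = -38.7%.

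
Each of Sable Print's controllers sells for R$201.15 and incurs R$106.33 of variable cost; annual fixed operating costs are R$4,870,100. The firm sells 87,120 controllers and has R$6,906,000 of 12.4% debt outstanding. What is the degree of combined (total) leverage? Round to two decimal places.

3.26

At 87,120 units, contribution = 87,120 × R$94.82 = R$8,260,718.40.
Subtracting fixed costs: EBIT = R$8,260,718.40 − R$4,870,100 = R$3,390,618.40. Interest = R$856,344.00, so EBIT − I = R$2,534,274.40.
DCL = contribution ÷ (EBIT − I) = R$8,260,718.40 ÷ R$2,534,274.40 = 3.2596.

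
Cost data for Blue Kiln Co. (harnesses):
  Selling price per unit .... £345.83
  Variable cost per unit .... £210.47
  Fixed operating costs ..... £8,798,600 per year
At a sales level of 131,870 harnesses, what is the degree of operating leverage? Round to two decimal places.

At 131,870 units, contribution = 131,870 × £135.36 = £17,849,923.20.
EBIT = £17,849,923.20 − £8,798,600 = £9,051,323.20.
DOL = contribution ÷ EBIT = £17,849,923.20 ÷ £9,051,323.20 = 1.9721.

1.97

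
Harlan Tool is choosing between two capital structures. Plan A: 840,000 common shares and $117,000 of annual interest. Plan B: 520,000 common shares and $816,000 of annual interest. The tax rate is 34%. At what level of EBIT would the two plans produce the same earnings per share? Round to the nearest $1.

$1,951,875

At indifference, (EBIT − 117,000)(1 − t)/840,000 = (EBIT − 816,000)(1 − t)/520,000.
The (1 − t) factor cancels: (EBIT − 117,000) × 520,000 = (EBIT − 816,000) × 840,000.
Solving, EBIT = (816,000·840,000 − 117,000·520,000) / (840,000 − 520,000) = 624,600,000,000 / 320,000 = 1,951,875.00.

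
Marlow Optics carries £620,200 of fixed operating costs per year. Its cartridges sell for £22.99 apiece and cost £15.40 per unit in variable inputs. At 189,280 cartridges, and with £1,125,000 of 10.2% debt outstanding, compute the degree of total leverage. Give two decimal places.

2.05

At 189,280 units, contribution = 189,280 × £7.59 = £1,436,635.20.
EBIT = £1,436,635.20 − £620,200 = £816,435.20. Interest = £114,750.00.
DOL = £1,436,635.20 ÷ £816,435.20 = 1.7596; DFL = £816,435.20 ÷ £701,685.20 = 1.1635.
Combined leverage = 1.7596 × 1.1635 = 2.0473.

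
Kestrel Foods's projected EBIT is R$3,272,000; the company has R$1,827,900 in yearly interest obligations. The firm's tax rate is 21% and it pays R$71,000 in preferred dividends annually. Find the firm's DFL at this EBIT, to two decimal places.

Interest = R$1,827,900.00.
Pre-tax preferred-dividend burden = R$71,000 ÷ (1 − 0.21) = R$89,873.42.
DFL = EBIT ÷ [EBIT − I − D_p/(1−t)] = R$3,272,000 ÷ [R$3,272,000 − R$1,827,900.00 − R$89,873.42] = R$3,272,000 ÷ R$1,354,226.58 = 2.4161.

2.42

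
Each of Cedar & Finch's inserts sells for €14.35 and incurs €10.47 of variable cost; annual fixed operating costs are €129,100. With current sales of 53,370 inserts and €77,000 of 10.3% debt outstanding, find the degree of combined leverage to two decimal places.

2.96

Total contribution margin = 53,370 × €3.88 = €207,075.60.
Operating income = contribution − fixed costs = €207,075.60 − €129,100 = €77,975.60. Interest = €7,931.00.
DOL = €207,075.60 ÷ €77,975.60 = 2.6556; DFL = €77,975.60 ÷ €70,044.60 = 1.1132.
DCL = DOL × DFL = 2.6556 × 1.1132 = 2.9562.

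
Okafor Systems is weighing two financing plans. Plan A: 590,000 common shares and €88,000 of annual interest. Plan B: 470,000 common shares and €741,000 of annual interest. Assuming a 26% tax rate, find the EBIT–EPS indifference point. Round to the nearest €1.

€3,298,583

Set EPS_A = EPS_B: (EBIT − €88,000)(1 − 0.26) ÷ 590,000 = (EBIT − €741,000)(1 − 0.26) ÷ 470,000.
The (1 − t) factor cancels: (EBIT − 88,000) × 470,000 = (EBIT − 741,000) × 590,000.
Solving, EBIT = (741,000·590,000 − 88,000·470,000) / (590,000 − 470,000) = 395,830,000,000 / 120,000 = 3,298,583.33.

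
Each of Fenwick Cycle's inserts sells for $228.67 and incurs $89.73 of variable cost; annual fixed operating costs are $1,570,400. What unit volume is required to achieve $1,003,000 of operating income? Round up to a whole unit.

18,522 inserts

Contribution margin per unit = $228.67 − $89.73 = $138.94.
Required volume = (fixed costs + target profit) ÷ CM = ($1,570,400 + $1,003,000) ÷ $138.94 = 18,521.66, so 18,522 inserts.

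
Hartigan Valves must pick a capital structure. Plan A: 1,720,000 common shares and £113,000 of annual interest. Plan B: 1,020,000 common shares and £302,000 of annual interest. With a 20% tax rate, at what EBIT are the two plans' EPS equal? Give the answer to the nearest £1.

£577,400

At indifference, (EBIT − 113,000)(1 − t)/1,720,000 = (EBIT − 302,000)(1 − t)/1,020,000.
The (1 − t) factor cancels: (EBIT − 113,000) × 1,020,000 = (EBIT − 302,000) × 1,720,000.
EBIT × (1,720,000 − 1,020,000) = 302,000 × 1,720,000 − 113,000 × 1,020,000 = 404,180,000,000, so EBIT = 404,180,000,000 ÷ 700,000 = 577,400.00.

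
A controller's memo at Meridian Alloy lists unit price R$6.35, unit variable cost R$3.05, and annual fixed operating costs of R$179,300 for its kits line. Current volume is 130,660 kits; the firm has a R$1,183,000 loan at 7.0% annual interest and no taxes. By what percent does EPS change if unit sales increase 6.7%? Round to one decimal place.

+17.1%

Contribution at this volume is 130,660 × R$3.30 = R$431,178.00.
EBIT = R$431,178.00 − R$179,300 = R$251,878.00.
After interest of R$82,810.00, pre-tax earnings = R$169,068.00.
DCL = total CM / (EBIT − I) = R$431,178.00 / R$169,068.00 = 2.5503.
%ΔEPS = DCL × %ΔSales = 2.5503 × +6.7% = +17.1%.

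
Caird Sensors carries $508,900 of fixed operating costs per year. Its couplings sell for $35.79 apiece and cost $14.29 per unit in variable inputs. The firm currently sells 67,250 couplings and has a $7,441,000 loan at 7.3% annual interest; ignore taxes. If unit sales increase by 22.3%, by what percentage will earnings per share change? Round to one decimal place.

Total contribution margin = 67,250 × $21.50 = $1,445,875.00.
Operating income = contribution − fixed costs = $1,445,875.00 − $508,900 = $936,975.00.
Interest = $543,193.00, so EBIT − I = $393,782.00.
Degree of combined leverage = contribution ÷ (EBIT − I) = $1,445,875.00 ÷ $393,782.00 = 3.6718.
EPS therefore changes by 3.6718 × (+22.3%) = +81.9%.

+81.9%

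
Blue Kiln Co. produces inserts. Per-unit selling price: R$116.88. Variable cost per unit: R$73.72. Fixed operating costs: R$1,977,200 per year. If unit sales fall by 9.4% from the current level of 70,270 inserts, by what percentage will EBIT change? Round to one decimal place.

Total contribution margin = 70,270 × R$43.16 = R$3,032,853.20.
Subtracting fixed costs: EBIT = R$3,032,853.20 − R$1,977,200 = R$1,055,653.20.
So DOL = total CM / EBIT = R$3,032,853.20 / R$1,055,653.20 = 2.8730.
So EBIT moves 2.8730 × (-9.4%) = -27.0%.

-27.0%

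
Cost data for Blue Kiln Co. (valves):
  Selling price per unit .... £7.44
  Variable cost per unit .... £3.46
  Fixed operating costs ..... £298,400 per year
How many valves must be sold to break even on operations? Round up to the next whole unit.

Unit CM = price − variable cost = £7.44 − £3.46 = £3.98.
Units to break even: £298,400 ÷ £3.98 = 74,974.87, rounded up to 74,975.

74,975 valves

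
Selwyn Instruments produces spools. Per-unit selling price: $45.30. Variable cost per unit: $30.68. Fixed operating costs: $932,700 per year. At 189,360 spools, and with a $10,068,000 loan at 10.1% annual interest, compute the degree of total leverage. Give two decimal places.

Total contribution margin = 189,360 × $14.62 = $2,768,443.20.
Operating income = contribution − fixed costs = $2,768,443.20 − $932,700 = $1,835,743.20. Interest = $1,016,868.00.
DOL = $2,768,443.20 ÷ $1,835,743.20 = 1.5081; DFL = $1,835,743.20 ÷ $818,875.20 = 2.2418.
DCL = DOL × DFL = 1.5081 × 2.2418 = 3.3809.

3.38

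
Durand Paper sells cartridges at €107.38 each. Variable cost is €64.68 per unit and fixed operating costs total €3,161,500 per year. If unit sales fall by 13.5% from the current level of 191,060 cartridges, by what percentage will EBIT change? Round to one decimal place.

At 191,060 units, contribution = 191,060 × €42.70 = €8,158,262.00.
Subtracting fixed costs: EBIT = €8,158,262.00 − €3,161,500 = €4,996,762.00.
DOL = contribution ÷ EBIT = €8,158,262.00 ÷ €4,996,762.00 = 1.6327.
Operating income changes by 1.6327 × -13.5% = -22.0%.

-22.0%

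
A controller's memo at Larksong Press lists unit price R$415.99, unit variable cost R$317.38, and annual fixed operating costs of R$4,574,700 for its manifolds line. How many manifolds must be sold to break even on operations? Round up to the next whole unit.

46,392 manifolds

Contribution margin per unit = R$415.99 − R$317.38 = R$98.61.
Break-even volume = fixed costs ÷ CM per unit = R$4,574,700 ÷ R$98.61 = 46,391.85, so 46,392 manifolds.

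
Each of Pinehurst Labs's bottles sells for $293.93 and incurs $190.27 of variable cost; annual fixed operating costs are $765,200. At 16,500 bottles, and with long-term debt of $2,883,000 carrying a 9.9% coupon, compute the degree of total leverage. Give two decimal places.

Total contribution margin = 16,500 × $103.66 = $1,710,390.00.
Subtracting fixed costs: EBIT = $1,710,390.00 − $765,200 = $945,190.00. Interest = $285,417.00.
DOL = $1,710,390.00 ÷ $945,190.00 = 1.8096; DFL = $945,190.00 ÷ $659,773.00 = 1.4326.
Combined leverage = 1.8096 × 1.4326 = 2.5924.

2.59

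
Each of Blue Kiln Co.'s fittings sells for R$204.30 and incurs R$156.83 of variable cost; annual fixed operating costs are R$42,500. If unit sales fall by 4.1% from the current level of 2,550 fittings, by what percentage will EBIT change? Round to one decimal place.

Contribution at this volume is 2,550 × R$47.47 = R$121,048.50.
Operating income = contribution − fixed costs = R$121,048.50 − R$42,500 = R$78,548.50.
Degree of operating leverage = R$121,048.50 / R$78,548.50 = 1.5411.
So EBIT moves 1.5411 × (-4.1%) = -6.3%.

-6.3%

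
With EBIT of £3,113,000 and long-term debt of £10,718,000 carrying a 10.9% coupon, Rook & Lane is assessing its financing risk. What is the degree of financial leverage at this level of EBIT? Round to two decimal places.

1.60

Interest = £1,168,262.00.
DFL = EBIT ÷ (EBIT − I) = £3,113,000 ÷ (£3,113,000 − £1,168,262.00) = £3,113,000 ÷ £1,944,738.00 = 1.6007.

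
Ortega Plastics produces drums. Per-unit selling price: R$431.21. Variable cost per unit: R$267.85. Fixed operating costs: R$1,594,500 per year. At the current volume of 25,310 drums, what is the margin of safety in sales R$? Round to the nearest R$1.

R$6,705,035

Each unit contributes R$431.21 − R$267.85 = R$163.36. Break-even units = R$1,594,500 ÷ R$163.36 = 9,760.65; break-even revenue = 9,760.65 × R$431.21 = R$4,208,890.46.
Current sales = 25,310 × R$431.21 = R$10,913,925.10.
Margin of safety = R$10,913,925.10 − R$4,208,890.46 = R$6,705,035.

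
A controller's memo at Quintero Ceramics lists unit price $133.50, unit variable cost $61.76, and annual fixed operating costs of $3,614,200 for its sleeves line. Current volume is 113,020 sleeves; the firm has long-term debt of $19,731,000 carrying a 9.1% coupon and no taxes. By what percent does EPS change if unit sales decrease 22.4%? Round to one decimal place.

-67.3%

At 113,020 units, contribution = 113,020 × $71.74 = $8,108,054.80.
EBIT = $8,108,054.80 − $3,614,200 = $4,493,854.80.
Interest = $1,795,521.00, so EBIT − I = $2,698,333.80.
DCL = total CM / (EBIT − I) = $8,108,054.80 / $2,698,333.80 = 3.0048.
EPS therefore changes by 3.0048 × (-22.4%) = -67.3%.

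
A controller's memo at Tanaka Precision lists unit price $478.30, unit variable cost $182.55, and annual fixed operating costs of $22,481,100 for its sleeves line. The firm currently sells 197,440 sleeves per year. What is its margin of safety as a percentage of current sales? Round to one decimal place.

61.5%

Each unit contributes $478.30 − $182.55 = $295.75. Break-even units = $22,481,100 ÷ $295.75 = 76,013.86; break-even revenue = 76,013.86 × $478.30 = $36,357,430.70.
Current sales = 197,440 × $478.30 = $94,435,552.00.
Margin of safety = ($94,435,552.00 − $36,357,430.70) ÷ $94,435,552.00 = 61.5%.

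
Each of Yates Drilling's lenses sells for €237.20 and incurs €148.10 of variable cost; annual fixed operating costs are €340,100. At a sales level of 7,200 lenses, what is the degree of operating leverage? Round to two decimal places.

Total contribution margin = 7,200 × €89.10 = €641,520.00.
EBIT = €641,520.00 − €340,100 = €301,420.00.
So DOL = total CM / EBIT = €641,520.00 / €301,420.00 = 2.1283.

2.13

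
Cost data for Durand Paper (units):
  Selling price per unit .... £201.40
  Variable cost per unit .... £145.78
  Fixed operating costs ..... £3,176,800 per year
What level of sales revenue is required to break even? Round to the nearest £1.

£11,503,192

Contribution margin per unit = £201.40 − £145.78 = £55.62, a CM ratio of £55.62 ÷ £201.40 = 0.2762.
Break-even sales = FC ÷ CM ratio = £3,176,800 × £201.40 / £55.62 = £11,503,192.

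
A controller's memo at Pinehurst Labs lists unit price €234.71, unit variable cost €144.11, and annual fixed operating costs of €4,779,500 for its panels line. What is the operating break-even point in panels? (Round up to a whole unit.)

52,754 panels

Contribution margin per unit = €234.71 − €144.11 = €90.60.
Break-even Q = €4,779,500 / €90.60 = 52,753.86 → 52,754 panels.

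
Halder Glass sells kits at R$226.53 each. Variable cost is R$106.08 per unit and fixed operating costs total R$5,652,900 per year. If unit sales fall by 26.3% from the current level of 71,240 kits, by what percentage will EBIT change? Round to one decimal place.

Contribution at this volume is 71,240 × R$120.45 = R$8,580,858.00.
Operating income = contribution − fixed costs = R$8,580,858.00 − R$5,652,900 = R$2,927,958.00.
Degree of operating leverage = R$8,580,858.00 / R$2,927,958.00 = 2.9307.
%ΔEBIT = DOL × %ΔSales = 2.9307 × -26.3% = -77.1%.

-77.1%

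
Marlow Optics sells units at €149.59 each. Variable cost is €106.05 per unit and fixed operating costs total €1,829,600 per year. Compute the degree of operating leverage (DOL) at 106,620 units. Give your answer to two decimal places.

1.65

Contribution at this volume is 106,620 × €43.54 = €4,642,234.80.
Operating income = contribution − fixed costs = €4,642,234.80 − €1,829,600 = €2,812,634.80.
DOL = contribution ÷ EBIT = €4,642,234.80 ÷ €2,812,634.80 = 1.6505.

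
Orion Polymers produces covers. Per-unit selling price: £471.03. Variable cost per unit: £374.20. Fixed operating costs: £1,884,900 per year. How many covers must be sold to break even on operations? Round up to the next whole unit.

19,467 covers

Each unit contributes £471.03 − £374.20 = £96.83.
Break-even volume = fixed costs ÷ CM per unit = £1,884,900 ÷ £96.83 = 19,466.07, so 19,467 covers.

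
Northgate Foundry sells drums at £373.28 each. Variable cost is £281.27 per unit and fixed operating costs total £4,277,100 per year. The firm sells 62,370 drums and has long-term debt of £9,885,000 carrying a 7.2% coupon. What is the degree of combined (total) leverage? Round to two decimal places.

7.65

Total contribution margin = 62,370 × £92.01 = £5,738,663.70.
Operating income = contribution − fixed costs = £5,738,663.70 − £4,277,100 = £1,461,563.70. Interest = £711,720.00, so EBIT − I = £749,843.70.
DCL = contribution ÷ (EBIT − I) = £5,738,663.70 ÷ £749,843.70 = 7.6531.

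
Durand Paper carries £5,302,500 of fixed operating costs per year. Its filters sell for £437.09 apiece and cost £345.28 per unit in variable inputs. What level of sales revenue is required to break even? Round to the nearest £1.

£25,244,197

Contribution margin per unit = £437.09 − £345.28 = £91.81, a CM ratio of £91.81 ÷ £437.09 = 0.2100.
Break-even revenue = fixed costs × price ÷ CM = £5,302,500 × £437.09 ÷ £91.81 = £25,244,197.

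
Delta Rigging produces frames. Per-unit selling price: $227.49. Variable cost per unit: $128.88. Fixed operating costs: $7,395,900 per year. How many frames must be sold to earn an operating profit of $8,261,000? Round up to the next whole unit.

Each unit contributes $227.49 − $128.88 = $98.61.
Need Q such that Q × $98.61 − $7,395,900 = $8,261,000, i.e. Q = $15,656,900 / $98.61 = 158,775.99 → 158,776.

158,776 frames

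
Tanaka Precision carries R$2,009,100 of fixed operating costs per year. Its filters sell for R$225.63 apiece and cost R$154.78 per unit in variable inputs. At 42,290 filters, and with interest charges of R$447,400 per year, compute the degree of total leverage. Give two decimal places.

5.55

At 42,290 units, contribution = 42,290 × R$70.85 = R$2,996,246.50.
Subtracting fixed costs: EBIT = R$2,996,246.50 − R$2,009,100 = R$987,146.50. Interest = R$447,400.00.
DOL = R$2,996,246.50 ÷ R$987,146.50 = 3.0353; DFL = R$987,146.50 ÷ R$539,746.50 = 1.8289.
DCL = DOL × DFL = 3.0353 × 1.8289 = 5.5513.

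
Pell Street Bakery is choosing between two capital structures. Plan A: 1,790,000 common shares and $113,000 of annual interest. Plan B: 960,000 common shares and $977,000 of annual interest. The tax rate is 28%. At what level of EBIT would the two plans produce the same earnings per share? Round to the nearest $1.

Set EPS_A = EPS_B: (EBIT − $113,000)(1 − 0.28) ÷ 1,790,000 = (EBIT − $977,000)(1 − 0.28) ÷ 960,000.
Cancelling (1 − t) and cross-multiplying: 960,000·(EBIT − 113,000) = 1,790,000·(EBIT − 977,000).
Solving, EBIT = (977,000·1,790,000 − 113,000·960,000) / (1,790,000 − 960,000) = 1,640,350,000,000 / 830,000 = 1,976,325.30.

$1,976,325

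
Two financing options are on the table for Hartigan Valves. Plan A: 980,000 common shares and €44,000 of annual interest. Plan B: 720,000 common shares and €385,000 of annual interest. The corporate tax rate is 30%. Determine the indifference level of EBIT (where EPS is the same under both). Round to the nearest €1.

At indifference, (EBIT − 44,000)(1 − t)/980,000 = (EBIT − 385,000)(1 − t)/720,000.
The (1 − t) factor cancels: (EBIT − 44,000) × 720,000 = (EBIT − 385,000) × 980,000.
EBIT × (980,000 − 720,000) = 385,000 × 980,000 − 44,000 × 720,000 = 345,620,000,000, so EBIT = 345,620,000,000 ÷ 260,000 = 1,329,307.69.

€1,329,308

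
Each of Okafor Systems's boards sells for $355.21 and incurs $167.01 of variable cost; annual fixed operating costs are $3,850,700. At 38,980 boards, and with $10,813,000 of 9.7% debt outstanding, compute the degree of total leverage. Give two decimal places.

3.01

Contribution at this volume is 38,980 × $188.20 = $7,336,036.00.
Subtracting fixed costs: EBIT = $7,336,036.00 − $3,850,700 = $3,485,336.00. Interest = $1,048,861.00.
DOL = $7,336,036.00 ÷ $3,485,336.00 = 2.1048; DFL = $3,485,336.00 ÷ $2,436,475.00 = 1.4305.
Combined leverage = 2.1048 × 1.4305 = 3.0109.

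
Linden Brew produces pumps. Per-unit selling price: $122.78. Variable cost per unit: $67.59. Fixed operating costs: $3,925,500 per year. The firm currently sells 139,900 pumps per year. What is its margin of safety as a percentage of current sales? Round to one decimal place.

49.2%

Unit CM = price − variable cost = $122.78 − $67.59 = $55.19. Break-even units = $3,925,500 ÷ $55.19 = 71,127.02; break-even revenue = 71,127.02 × $122.78 = $8,732,975.00.
Current sales = 139,900 × $122.78 = $17,176,922.00.
Margin of safety = ($17,176,922.00 − $8,732,975.00) ÷ $17,176,922.00 = 49.2%.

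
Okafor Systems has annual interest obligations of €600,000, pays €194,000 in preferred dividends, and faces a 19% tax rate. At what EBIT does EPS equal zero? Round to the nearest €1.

Preferred dividends are paid after tax, so their pre-tax equivalent is €194,000 ÷ (1 − 0.19) = €239,506.17.
EPS = 0 when EBIT covers interest plus the pre-tax preferred burden: €600,000 + €239,506.17 = €839,506.17.

€839,506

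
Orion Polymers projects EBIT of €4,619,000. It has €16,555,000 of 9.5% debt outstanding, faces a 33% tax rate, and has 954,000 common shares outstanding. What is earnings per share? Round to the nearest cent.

Pre-tax income = €4,619,000 − €1,572,725.00 = €3,046,275.00.
After tax at 33%: net income = €3,046,275.00 × 0.67 = €2,041,004.25.
Per share: €2,041,004.25 / 954,000 shares = €2.14.

€2.14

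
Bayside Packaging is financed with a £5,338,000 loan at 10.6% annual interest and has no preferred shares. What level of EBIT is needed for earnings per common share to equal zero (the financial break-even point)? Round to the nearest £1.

Annual interest = 10.6% × £5,338,000 = £565,828.00.
Without preferred stock the financial break-even is simply EBIT = interest = £565,828.00.

£565,828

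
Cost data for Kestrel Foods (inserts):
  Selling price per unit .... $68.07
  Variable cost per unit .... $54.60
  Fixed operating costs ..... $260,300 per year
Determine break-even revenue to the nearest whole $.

CM per unit = $68.07 − $54.60 = $13.47; CM ratio = $13.47 / $68.07 = 0.1979.
Break-even sales = FC ÷ CM ratio = $260,300 × $68.07 / $13.47 = $1,315,414.

$1,315,414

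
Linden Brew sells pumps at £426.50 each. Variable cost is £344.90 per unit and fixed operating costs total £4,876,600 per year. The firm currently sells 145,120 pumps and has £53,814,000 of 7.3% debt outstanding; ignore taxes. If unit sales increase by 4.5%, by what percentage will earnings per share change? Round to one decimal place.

Contribution at this volume is 145,120 × £81.60 = £11,841,792.00.
EBIT = £11,841,792.00 − £4,876,600 = £6,965,192.00.
Interest = £3,928,422.00, so EBIT − I = £3,036,770.00.
DCL = total CM / (EBIT − I) = £11,841,792.00 / £3,036,770.00 = 3.8995.
%ΔEPS = DCL × %ΔSales = 3.8995 × +4.5% = +17.5%.

+17.5%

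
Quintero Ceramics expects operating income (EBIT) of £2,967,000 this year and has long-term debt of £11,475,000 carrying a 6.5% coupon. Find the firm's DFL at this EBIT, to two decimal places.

Interest = £745,875.00.
DFL = EBIT ÷ (EBIT − I) = £2,967,000 ÷ (£2,967,000 − £745,875.00) = £2,967,000 ÷ £2,221,125.00 = 1.3358.

1.34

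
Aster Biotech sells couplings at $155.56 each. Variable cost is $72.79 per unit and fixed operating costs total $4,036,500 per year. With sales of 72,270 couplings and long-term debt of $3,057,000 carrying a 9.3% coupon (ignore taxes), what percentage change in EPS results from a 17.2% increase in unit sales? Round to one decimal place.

At 72,270 units, contribution = 72,270 × $82.77 = $5,981,787.90.
Operating income = contribution − fixed costs = $5,981,787.90 − $4,036,500 = $1,945,287.90.
After interest of $284,301.00, pre-tax earnings = $1,660,986.90.
Degree of combined leverage = contribution ÷ (EBIT − I) = $5,981,787.90 ÷ $1,660,986.90 = 3.6013.
%ΔEPS = DCL × %ΔSales = 3.6013 × +17.2% = +61.9%.

+61.9%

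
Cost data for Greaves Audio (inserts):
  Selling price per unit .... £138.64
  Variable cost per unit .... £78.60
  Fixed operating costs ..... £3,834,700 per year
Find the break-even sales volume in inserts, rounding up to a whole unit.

63,870 inserts

Each unit contributes £138.64 − £78.60 = £60.04.
Break-even volume = fixed costs ÷ CM per unit = £3,834,700 ÷ £60.04 = 63,869.09, so 63,870 inserts.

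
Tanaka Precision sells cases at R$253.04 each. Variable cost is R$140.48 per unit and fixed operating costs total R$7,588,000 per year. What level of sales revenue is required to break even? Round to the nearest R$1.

Contribution margin per unit = R$253.04 − R$140.48 = R$112.56, a CM ratio of R$112.56 ÷ R$253.04 = 0.4448.
Break-even sales = FC ÷ CM ratio = R$7,588,000 × R$253.04 / R$112.56 = R$17,058,169.

R$17,058,169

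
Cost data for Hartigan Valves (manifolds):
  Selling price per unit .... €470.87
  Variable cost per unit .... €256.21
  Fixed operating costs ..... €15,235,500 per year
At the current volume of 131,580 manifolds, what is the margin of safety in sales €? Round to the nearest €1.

Contribution margin per unit = €470.87 − €256.21 = €214.66. Break-even units = €15,235,500 ÷ €214.66 = 70,975.03; break-even revenue = 70,975.03 × €470.87 = €33,420,012.51.
Current sales = 131,580 × €470.87 = €61,957,074.60.
Margin of safety = €61,957,074.60 − €33,420,012.51 = €28,537,062.

€28,537,062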